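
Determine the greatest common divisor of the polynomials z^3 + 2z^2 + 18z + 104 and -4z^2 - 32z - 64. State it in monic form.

By polynomial division,
  z^3 + 2z^2 + 18z + 104 = (-(1/4)z + 3/2)(-4z^2 - 32z - 64) + (50z + 200)
  -4z^2 - 32z - 64 = (-(2/25)z - 8/25)(50z + 200) + (0)
Last nonzero remainder: 50z + 200. Dividing through by 50 gives the monic gcd z + 4.

z + 4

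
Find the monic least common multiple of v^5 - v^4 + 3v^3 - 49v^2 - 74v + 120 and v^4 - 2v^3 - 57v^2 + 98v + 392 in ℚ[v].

v^7 - v^6 - 46v^5 - 221v^3 + 2521v^2 + 3626v - 5880

Repeated division with remainder:
  v^5 - v^4 + 3v^3 - 49v^2 - 74v + 120 = (v + 1)(v^4 - 2v^3 - 57v^2 + 98v + 392) + (62v^3 - 90v^2 - 564v - 272)
  v^4 - 2v^3 - 57v^2 + 98v + 392 = ((1/62)v - 17/1922)(62v^3 - 90v^2 - 564v - 272) + (-(46800/961)v^2 + (93600/961)v + 374400/961)
  62v^3 - 90v^2 - 564v - 272 = (-(29791/23400)v - 16337/23400)(-(46800/961)v^2 + (93600/961)v + 374400/961) + (0)
Last nonzero remainder: -(46800/961)v^2 + (93600/961)v + 374400/961. Dividing through by -46800/961 gives the monic gcd v^2 - 2v - 8.
Then lcm(f, g) = f·g / gcd(f, g); expanding and making the result monic gives the answer.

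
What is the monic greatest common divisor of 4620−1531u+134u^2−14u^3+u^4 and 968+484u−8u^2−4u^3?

Repeated division with remainder:
  u^4−14u^3+134u^2−1531u+4620 = (−(1/4)u+4)(−4u^3−8u^2+484u+968) + (287u^2−3225u+748)
  −4u^3−8u^2+484u+968 = (−(4/287)u−15196/82369)(287u^2−3225u+748) + (−(8281800/82369)u+91099800/82369)
  287u^2−3225u+748 = (−(23639903/8281800)u+1400273/2070450)(−(8281800/82369)u+91099800/82369) + (0)
Last nonzero remainder: −(8281800/82369)u+91099800/82369. Dividing through by −8281800/82369 gives the monic gcd u−11.

−11+u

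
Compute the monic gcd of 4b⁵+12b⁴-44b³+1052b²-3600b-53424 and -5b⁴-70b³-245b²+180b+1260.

b²+13b+42

Repeated division with remainder:
  4b⁵+12b⁴-44b³+1052b²-3600b-53424 = (-(4/5)b+44/5)(-5b⁴-70b³-245b²+180b+1260) + (376b³+3352b²-4176b-64512)
  -5b⁴-70b³-245b²+180b+1260 = (-(5/376)b-1195/17672)(376b³+3352b²-4176b-64512) + (-(163170/2209)b²-(2121210/2209)b-6853140/2209)
  376b³+3352b²-4176b-64512 = (-(415292/81585)b+565504/27195)(-(163170/2209)b²-(2121210/2209)b-6853140/2209) + (0)
Last nonzero remainder: -(163170/2209)b²-(2121210/2209)b-6853140/2209. Dividing through by -163170/2209 gives the monic gcd b²+13b+42.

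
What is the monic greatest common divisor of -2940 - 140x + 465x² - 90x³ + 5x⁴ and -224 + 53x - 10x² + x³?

Apply the Euclidean algorithm:
  5x⁴ - 90x³ + 465x² - 140x - 2940 = (5x - 40)(x³ - 10x² + 53x - 224) + (-200x² + 3100x - 11900)
  x³ - 10x² + 53x - 224 = (-(1/200)x - 11/400)(-200x² + 3100x - 11900) + ((315/4)x - 2205/4)
  -200x² + 3100x - 11900 = (-(160/63)x + 1360/63)((315/4)x - 2205/4) + (0)
Last nonzero remainder: (315/4)x - 2205/4. Dividing through by 315/4 gives the monic gcd x - 7.

-7 + x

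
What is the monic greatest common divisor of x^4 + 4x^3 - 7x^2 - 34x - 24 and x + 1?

x + 1

By polynomial division,
  x^4 + 4x^3 - 7x^2 - 34x - 24 = (x^3 + 3x^2 - 10x - 24)(x + 1) + (0)
The last nonzero remainder x + 1 is already monic.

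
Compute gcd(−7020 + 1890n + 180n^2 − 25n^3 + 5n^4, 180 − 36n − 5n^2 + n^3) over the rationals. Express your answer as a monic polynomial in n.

6 + n

Apply the Euclidean algorithm:
  5n^4 − 25n^3 + 180n^2 + 1890n − 7020 = (5n)(n^3 − 5n^2 − 36n + 180) + (360n^2 + 990n − 7020)
  n^3 − 5n^2 − 36n + 180 = ((1/360)n − 31/1440)(360n^2 + 990n − 7020) + ((77/16)n + 231/8)
  360n^2 + 990n − 7020 = ((5760/77)n − 18720/77)((77/16)n + 231/8) + (0)
Last nonzero remainder: (77/16)n + 231/8. Dividing through by 77/16 gives the monic gcd n + 6.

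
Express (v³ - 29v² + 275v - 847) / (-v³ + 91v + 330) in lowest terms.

Apply the Euclidean algorithm:
  v³ - 29v² + 275v - 847 = (-1)(-v³ + 91v + 330) + (-29v² + 366v - 517)
  -v³ + 91v + 330 = ((1/29)v + 366/841)(-29v² + 366v - 517) + (-(42432/841)v + 466752/841)
  -29v² + 366v - 517 = ((24389/42432)v - 39527/42432)(-(42432/841)v + 466752/841) + (0)
Last nonzero remainder: -(42432/841)v + 466752/841. Dividing through by -42432/841 gives the monic gcd v - 11.
Cancel v - 11 from numerator and denominator to get the reduced form.

(-v² + 18v - 77)/(v² + 11v + 30)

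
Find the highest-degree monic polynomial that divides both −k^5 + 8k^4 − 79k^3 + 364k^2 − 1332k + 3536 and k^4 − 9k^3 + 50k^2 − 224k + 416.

By polynomial division,
  −k^5 + 8k^4 − 79k^3 + 364k^2 − 1332k + 3536 = (−k − 1)(k^4 − 9k^3 + 50k^2 − 224k + 416) + (−38k^3 + 190k^2 − 1140k + 3952)
  k^4 − 9k^3 + 50k^2 − 224k + 416 = (−(1/38)k + 2/19)(−38k^3 + 190k^2 − 1140k + 3952) + (0)
Last nonzero remainder: −38k^3 + 190k^2 − 1140k + 3952. Dividing through by −38 gives the monic gcd k^3 − 5k^2 + 30k − 104.

k^3 − 5k^2 + 30k − 104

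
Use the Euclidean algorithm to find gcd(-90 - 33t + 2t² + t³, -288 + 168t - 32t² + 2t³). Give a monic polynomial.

Repeated division with remainder:
  t³ + 2t² - 33t - 90 = (1/2)(2t³ - 32t² + 168t - 288) + (18t² - 117t + 54)
  2t³ - 32t² + 168t - 288 = ((1/9)t - 19/18)(18t² - 117t + 54) + ((77/2)t - 231)
  18t² - 117t + 54 = ((36/77)t - 18/77)((77/2)t - 231) + (0)
Last nonzero remainder: (77/2)t - 231. Dividing through by 77/2 gives the monic gcd t - 6.

-6 + t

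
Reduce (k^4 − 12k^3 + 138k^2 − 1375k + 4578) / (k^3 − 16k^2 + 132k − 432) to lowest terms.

(k^3 − 6k^2 + 102k − 763)/(k^2 − 10k + 72)

By polynomial division,
  k^4 − 12k^3 + 138k^2 − 1375k + 4578 = (k + 4)(k^3 − 16k^2 + 132k − 432) + (70k^2 − 1471k + 6306)
  k^3 − 16k^2 + 132k − 432 = ((1/70)k + 351/4900)(70k^2 − 1471k + 6306) + ((721701/4900)k − 2165103/2450)
  70k^2 − 1471k + 6306 = ((343000/721701)k − 5149900/721701)((721701/4900)k − 2165103/2450) + (0)
Last nonzero remainder: (721701/4900)k − 2165103/2450. Dividing through by 721701/4900 gives the monic gcd k − 6.
Cancel k − 6 from numerator and denominator to get the reduced form.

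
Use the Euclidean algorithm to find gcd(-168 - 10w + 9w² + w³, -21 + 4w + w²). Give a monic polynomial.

7 + w

By polynomial division,
  w³ + 9w² - 10w - 168 = (w + 5)(w² + 4w - 21) + (-9w - 63)
  w² + 4w - 21 = (-(1/9)w + 1/3)(-9w - 63) + (0)
Last nonzero remainder: -9w - 63. Dividing through by -9 gives the monic gcd w + 7.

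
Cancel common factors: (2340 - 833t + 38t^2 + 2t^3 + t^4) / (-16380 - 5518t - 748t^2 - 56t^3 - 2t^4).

Repeated division with remainder:
  t^4 + 2t^3 + 38t^2 - 833t + 2340 = (-1/2)(-2t^4 - 56t^3 - 748t^2 - 5518t - 16380) + (-26t^3 - 336t^2 - 3592t - 5850)
  -2t^4 - 56t^3 - 748t^2 - 5518t - 16380 = ((1/13)t + 196/169)(-26t^3 - 336t^2 - 3592t - 5850) + (-(13860/169)t^2 - (152460/169)t - 124740/13)
  -26t^3 - 336t^2 - 3592t - 5850 = ((2197/6930)t + 845/1386)(-(13860/169)t^2 - (152460/169)t - 124740/13) + (0)
Last nonzero remainder: -(13860/169)t^2 - (152460/169)t - 124740/13. Dividing through by -13860/169 gives the monic gcd t^2 + 11t + 117.
Cancel t^2 + 11t + 117 from numerator and denominator to get the reduced form.

(-20 + 9t - t^2)/(140 + 34t + 2t^2)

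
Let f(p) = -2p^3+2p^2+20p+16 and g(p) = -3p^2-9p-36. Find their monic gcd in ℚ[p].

1

Apply the Euclidean algorithm:
  -2p^3+2p^2+20p+16 = ((2/3)p-8/3)(-3p^2-9p-36) + (20p-80)
  -3p^2-9p-36 = (-(3/20)p-21/20)(20p-80) + (-120)
  20p-80 = (-(1/6)p+2/3)(-120) + (0)
The last nonzero remainder is the constant -120, so the polynomials are coprime and gcd = 1.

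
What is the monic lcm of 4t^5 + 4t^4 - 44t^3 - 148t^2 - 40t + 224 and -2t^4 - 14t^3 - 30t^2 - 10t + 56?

t^6 + 5t^5 - 7t^4 - 81t^3 - 158t^2 + 16t + 224

By polynomial division,
  4t^5 + 4t^4 - 44t^3 - 148t^2 - 40t + 224 = (-2t + 12)(-2t^4 - 14t^3 - 30t^2 - 10t + 56) + (64t^3 + 192t^2 + 192t - 448)
  -2t^4 - 14t^3 - 30t^2 - 10t + 56 = (-(1/32)t - 1/8)(64t^3 + 192t^2 + 192t - 448) + (0)
Last nonzero remainder: 64t^3 + 192t^2 + 192t - 448. Dividing through by 64 gives the monic gcd t^3 + 3t^2 + 3t - 7.
Then lcm(f, g) = f·g / gcd(f, g); expanding and making the result monic gives the answer.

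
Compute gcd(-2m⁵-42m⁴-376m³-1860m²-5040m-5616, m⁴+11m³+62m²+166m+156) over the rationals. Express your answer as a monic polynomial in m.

m³+9m²+44m+78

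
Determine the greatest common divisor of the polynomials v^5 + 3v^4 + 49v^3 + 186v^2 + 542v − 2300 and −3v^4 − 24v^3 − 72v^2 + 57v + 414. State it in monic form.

Euclidean algorithm in ℚ[v]:
  v^5 + 3v^4 + 49v^3 + 186v^2 + 542v − 2300 = (−(1/3)v + 5/3)(−3v^4 − 24v^3 − 72v^2 + 57v + 414) + (65v^3 + 325v^2 + 585v − 2990)
  −3v^4 − 24v^3 − 72v^2 + 57v + 414 = (−(3/65)v − 9/65)(65v^3 + 325v^2 + 585v − 2990) + (0)
Last nonzero remainder: 65v^3 + 325v^2 + 585v − 2990. Dividing through by 65 gives the monic gcd v^3 + 5v^2 + 9v − 46.

v^3 + 5v^2 + 9v − 46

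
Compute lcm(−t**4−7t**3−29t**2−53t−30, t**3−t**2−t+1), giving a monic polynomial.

Euclidean algorithm in ℚ[t]:
  −t**4−7t**3−29t**2−53t−30 = (−t−8)(t**3−t**2−t+1) + (−38t**2−60t−22)
  t**3−t**2−t+1 = (−(1/38)t+49/722)(−38t**2−60t−22) + ((900/361)t+900/361)
  −38t**2−60t−22 = (−(6859/450)t−3971/450)((900/361)t+900/361) + (0)
Last nonzero remainder: (900/361)t+900/361. Dividing through by 900/361 gives the monic gcd t+1.
Then lcm(f, g) = f·g / gcd(f, g); expanding and making the result monic gives the answer.

t**6+5t**5+16t**4+2t**3−47t**2−7t+30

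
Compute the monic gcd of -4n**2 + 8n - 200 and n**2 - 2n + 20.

1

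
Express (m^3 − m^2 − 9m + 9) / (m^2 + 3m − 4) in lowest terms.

(m^2 − 9)/(m + 4)

Euclidean algorithm in ℚ[m]:
  m^3 − m^2 − 9m + 9 = (m − 4)(m^2 + 3m − 4) + (7m − 7)
  m^2 + 3m − 4 = ((1/7)m + 4/7)(7m − 7) + (0)
Last nonzero remainder: 7m − 7. Dividing through by 7 gives the monic gcd m − 1.
Cancel m − 1 from numerator and denominator to get the reduced form.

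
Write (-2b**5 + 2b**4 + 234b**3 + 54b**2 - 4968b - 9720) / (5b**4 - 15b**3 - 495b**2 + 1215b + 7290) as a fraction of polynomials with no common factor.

(-2b**2 + 14b + 60)/(5b - 45)

Repeated division with remainder:
  -2b**5 + 2b**4 + 234b**3 + 54b**2 - 4968b - 9720 = (-(2/5)b - 4/5)(5b**4 - 15b**3 - 495b**2 + 1215b + 7290) + (24b**3 + 144b**2 - 1080b - 3888)
  5b**4 - 15b**3 - 495b**2 + 1215b + 7290 = ((5/24)b - 15/8)(24b**3 + 144b**2 - 1080b - 3888) + (0)
Last nonzero remainder: 24b**3 + 144b**2 - 1080b - 3888. Dividing through by 24 gives the monic gcd b**3 + 6b**2 - 45b - 162.
Cancel b**3 + 6b**2 - 45b - 162 from numerator and denominator to get the reduced form.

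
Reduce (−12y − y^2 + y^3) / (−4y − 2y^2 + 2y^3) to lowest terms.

(−12 − y + y^2)/(−4 − 2y + 2y^2)

Apply the Euclidean algorithm:
  y^3 − y^2 − 12y = (1/2)(2y^3 − 2y^2 − 4y) + (−10y)
  2y^3 − 2y^2 − 4y = (−(1/5)y^2 + (1/5)y + 2/5)(−10y) + (0)
Last nonzero remainder: −10y. Dividing through by −10 gives the monic gcd y.
Cancel y from numerator and denominator to get the reduced form.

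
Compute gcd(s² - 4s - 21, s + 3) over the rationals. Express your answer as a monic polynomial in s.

s + 3

Euclidean algorithm in ℚ[s]:
  s² - 4s - 21 = (s - 7)(s + 3) + (0)
The last nonzero remainder s + 3 is already monic.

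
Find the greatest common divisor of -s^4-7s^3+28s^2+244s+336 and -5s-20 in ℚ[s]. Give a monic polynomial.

s+4

Apply the Euclidean algorithm:
  -s^4-7s^3+28s^2+244s+336 = ((1/5)s^3+(3/5)s^2-8s-84/5)(-5s-20) + (0)
Last nonzero remainder: -5s-20. Dividing through by -5 gives the monic gcd s+4.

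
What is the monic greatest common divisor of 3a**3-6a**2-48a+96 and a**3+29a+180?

Repeated division with remainder:
  3a**3-6a**2-48a+96 = (3)(a**3+29a+180) + (-6a**2-135a-444)
  a**3+29a+180 = (-(1/6)a+15/4)(-6a**2-135a-444) + ((1845/4)a+1845)
  -6a**2-135a-444 = (-(8/615)a-148/615)((1845/4)a+1845) + (0)
Last nonzero remainder: (1845/4)a+1845. Dividing through by 1845/4 gives the monic gcd a+4.

a+4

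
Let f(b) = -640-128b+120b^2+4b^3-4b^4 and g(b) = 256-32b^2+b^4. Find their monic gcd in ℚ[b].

16-8b+b^2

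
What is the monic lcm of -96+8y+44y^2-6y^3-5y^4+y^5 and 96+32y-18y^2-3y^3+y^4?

1152-632y^2+36y^3+110y^4-13y^5-6y^6+y^7

Apply the Euclidean algorithm:
  y^5-5y^4-6y^3+44y^2+8y-96 = (y-2)(y^4-3y^3-18y^2+32y+96) + (6y^3-24y^2-24y+96)
  y^4-3y^3-18y^2+32y+96 = ((1/6)y+1/6)(6y^3-24y^2-24y+96) + (-10y^2+20y+80)
  6y^3-24y^2-24y+96 = (-(3/5)y+6/5)(-10y^2+20y+80) + (0)
Last nonzero remainder: -10y^2+20y+80. Dividing through by -10 gives the monic gcd y^2-2y-8.
Then lcm(f, g) = f·g / gcd(f, g); expanding and making the result monic gives the answer.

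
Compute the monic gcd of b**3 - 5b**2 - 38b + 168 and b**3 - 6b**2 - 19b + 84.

b - 7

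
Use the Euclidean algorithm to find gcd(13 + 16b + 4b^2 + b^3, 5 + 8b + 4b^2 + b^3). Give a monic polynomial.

1 + b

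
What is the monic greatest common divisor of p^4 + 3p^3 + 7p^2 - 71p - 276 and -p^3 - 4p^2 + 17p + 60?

Euclidean algorithm in ℚ[p]:
  p^4 + 3p^3 + 7p^2 - 71p - 276 = (-p + 1)(-p^3 - 4p^2 + 17p + 60) + (28p^2 - 28p - 336)
  -p^3 - 4p^2 + 17p + 60 = (-(1/28)p - 5/28)(28p^2 - 28p - 336) + (0)
Last nonzero remainder: 28p^2 - 28p - 336. Dividing through by 28 gives the monic gcd p^2 - p - 12.

p^2 - p - 12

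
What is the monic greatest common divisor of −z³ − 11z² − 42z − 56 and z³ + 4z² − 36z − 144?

z + 4

By polynomial division,
  −z³ − 11z² − 42z − 56 = (−1)(z³ + 4z² − 36z − 144) + (−7z² − 78z − 200)
  z³ + 4z² − 36z − 144 = (−(1/7)z + 50/49)(−7z² − 78z − 200) + ((736/49)z + 2944/49)
  −7z² − 78z − 200 = (−(343/736)z − 1225/368)((736/49)z + 2944/49) + (0)
Last nonzero remainder: (736/49)z + 2944/49. Dividing through by 736/49 gives the monic gcd z + 4.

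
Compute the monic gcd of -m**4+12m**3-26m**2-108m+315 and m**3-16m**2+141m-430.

Apply the Euclidean algorithm:
  -m**4+12m**3-26m**2-108m+315 = (-m-4)(m**3-16m**2+141m-430) + (51m**2+26m-1405)
  m**3-16m**2+141m-430 = ((1/51)m-842/2601)(51m**2+26m-1405) + ((460288/2601)m-2301440/2601)
  51m**2+26m-1405 = ((132651/460288)m+730881/460288)((460288/2601)m-2301440/2601) + (0)
Last nonzero remainder: (460288/2601)m-2301440/2601. Dividing through by 460288/2601 gives the monic gcd m-5.

m-5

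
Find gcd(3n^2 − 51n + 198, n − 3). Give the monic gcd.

1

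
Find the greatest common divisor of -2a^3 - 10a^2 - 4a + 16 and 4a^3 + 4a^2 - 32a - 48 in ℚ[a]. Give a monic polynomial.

a + 2

Apply the Euclidean algorithm:
  -2a^3 - 10a^2 - 4a + 16 = (-1/2)(4a^3 + 4a^2 - 32a - 48) + (-8a^2 - 20a - 8)
  4a^3 + 4a^2 - 32a - 48 = (-(1/2)a + 3/4)(-8a^2 - 20a - 8) + (-21a - 42)
  -8a^2 - 20a - 8 = ((8/21)a + 4/21)(-21a - 42) + (0)
Last nonzero remainder: -21a - 42. Dividing through by -21 gives the monic gcd a + 2.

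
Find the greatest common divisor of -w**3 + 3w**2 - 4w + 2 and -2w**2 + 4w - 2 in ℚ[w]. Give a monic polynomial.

Euclidean algorithm in ℚ[w]:
  -w**3 + 3w**2 - 4w + 2 = ((1/2)w - 1/2)(-2w**2 + 4w - 2) + (-w + 1)
  -2w**2 + 4w - 2 = (2w - 2)(-w + 1) + (0)
Last nonzero remainder: -w + 1. Dividing through by -1 gives the monic gcd w - 1.

w - 1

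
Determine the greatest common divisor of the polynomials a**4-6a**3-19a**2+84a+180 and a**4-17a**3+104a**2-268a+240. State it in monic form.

a**2-11a+30

By polynomial division,
  a**4-6a**3-19a**2+84a+180 = (a**4-17a**3+104a**2-268a+240) + (11a**3-123a**2+352a-60)
  a**4-17a**3+104a**2-268a+240 = ((1/11)a-64/121)(11a**3-123a**2+352a-60) + ((840/121)a**2-(840/11)a+25200/121)
  11a**3-123a**2+352a-60 = ((1331/840)a-121/420)((840/121)a**2-(840/11)a+25200/121) + (0)
Last nonzero remainder: (840/121)a**2-(840/11)a+25200/121. Dividing through by 840/121 gives the monic gcd a**2-11a+30.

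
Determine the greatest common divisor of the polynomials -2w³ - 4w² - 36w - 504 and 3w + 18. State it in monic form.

w + 6

Repeated division with remainder:
  -2w³ - 4w² - 36w - 504 = (-(2/3)w² + (8/3)w - 28)(3w + 18) + (0)
Last nonzero remainder: 3w + 18. Dividing through by 3 gives the monic gcd w + 6.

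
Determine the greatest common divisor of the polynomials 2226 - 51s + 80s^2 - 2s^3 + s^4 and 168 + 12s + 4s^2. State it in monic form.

42 + 3s + s^2

Apply the Euclidean algorithm:
  s^4 - 2s^3 + 80s^2 - 51s + 2226 = ((1/4)s^2 - (5/4)s + 53/4)(4s^2 + 12s + 168) + (0)
Last nonzero remainder: 4s^2 + 12s + 168. Dividing through by 4 gives the monic gcd s^2 + 3s + 42.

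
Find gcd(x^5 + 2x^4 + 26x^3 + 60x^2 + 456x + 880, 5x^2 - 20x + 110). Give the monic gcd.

x^2 - 4x + 22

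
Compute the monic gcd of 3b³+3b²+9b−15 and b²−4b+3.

Apply the Euclidean algorithm:
  3b³+3b²+9b−15 = (3b+15)(b²−4b+3) + (60b−60)
  b²−4b+3 = ((1/60)b−1/20)(60b−60) + (0)
Last nonzero remainder: 60b−60. Dividing through by 60 gives the monic gcd b−1.

b−1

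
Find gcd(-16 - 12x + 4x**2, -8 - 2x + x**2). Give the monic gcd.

Repeated division with remainder:
  4x**2 - 12x - 16 = (4)(x**2 - 2x - 8) + (-4x + 16)
  x**2 - 2x - 8 = (-(1/4)x - 1/2)(-4x + 16) + (0)
Last nonzero remainder: -4x + 16. Dividing through by -4 gives the monic gcd x - 4.

-4 + x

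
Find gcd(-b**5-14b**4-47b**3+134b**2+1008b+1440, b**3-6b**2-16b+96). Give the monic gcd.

By polynomial division,
  -b**5-14b**4-47b**3+134b**2+1008b+1440 = (-b**2-20b-183)(b**3-6b**2-16b+96) + (-1188b**2+19008)
  b**3-6b**2-16b+96 = (-(1/1188)b+1/198)(-1188b**2+19008) + (0)
Last nonzero remainder: -1188b**2+19008. Dividing through by -1188 gives the monic gcd b**2-16.

b**2-16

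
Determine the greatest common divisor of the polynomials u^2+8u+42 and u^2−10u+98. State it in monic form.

1

By polynomial division,
  u^2+8u+42 = (u^2−10u+98) + (18u−56)
  u^2−10u+98 = ((1/18)u−31/81)(18u−56) + (6202/81)
  18u−56 = ((729/3101)u−324/443)(6202/81) + (0)
The last nonzero remainder is the constant 6202/81, so the polynomials are coprime and gcd = 1.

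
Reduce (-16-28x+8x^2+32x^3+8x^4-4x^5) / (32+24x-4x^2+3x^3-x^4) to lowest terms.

Apply the Euclidean algorithm:
  -4x^5+8x^4+32x^3+8x^2-28x-16 = (4x+4)(-x^4+3x^3-4x^2+24x+32) + (36x^3-72x^2-252x-144)
  -x^4+3x^3-4x^2+24x+32 = (-(1/36)x+1/36)(36x^3-72x^2-252x-144) + (-9x^2+27x+36)
  36x^3-72x^2-252x-144 = (-4x-4)(-9x^2+27x+36) + (0)
Last nonzero remainder: -9x^2+27x+36. Dividing through by -9 gives the monic gcd x^2-3x-4.
Cancel x^2-3x-4 from numerator and denominator to get the reduced form.

(-4-4x+4x^2+4x^3)/(8+x^2)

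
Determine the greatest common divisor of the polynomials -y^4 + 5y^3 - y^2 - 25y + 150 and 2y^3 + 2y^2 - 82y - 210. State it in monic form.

By polynomial division,
  -y^4 + 5y^3 - y^2 - 25y + 150 = (-(1/2)y + 3)(2y^3 + 2y^2 - 82y - 210) + (-48y^2 + 116y + 780)
  2y^3 + 2y^2 - 82y - 210 = (-(1/24)y - 41/288)(-48y^2 + 116y + 780) + (-(2375/72)y - 2375/24)
  -48y^2 + 116y + 780 = ((3456/2375)y - 3744/475)(-(2375/72)y - 2375/24) + (0)
Last nonzero remainder: -(2375/72)y - 2375/24. Dividing through by -2375/72 gives the monic gcd y + 3.

y + 3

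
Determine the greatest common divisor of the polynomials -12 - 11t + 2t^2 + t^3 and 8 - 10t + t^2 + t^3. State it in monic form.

Euclidean algorithm in ℚ[t]:
  t^3 + 2t^2 - 11t - 12 = (t^3 + t^2 - 10t + 8) + (t^2 - t - 20)
  t^3 + t^2 - 10t + 8 = (t + 2)(t^2 - t - 20) + (12t + 48)
  t^2 - t - 20 = ((1/12)t - 5/12)(12t + 48) + (0)
Last nonzero remainder: 12t + 48. Dividing through by 12 gives the monic gcd t + 4.

4 + t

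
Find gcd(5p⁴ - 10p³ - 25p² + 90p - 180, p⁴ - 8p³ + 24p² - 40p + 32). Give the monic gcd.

p² - 2p + 4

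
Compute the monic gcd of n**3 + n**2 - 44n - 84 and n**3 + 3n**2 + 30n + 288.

n + 6

Apply the Euclidean algorithm:
  n**3 + n**2 - 44n - 84 = (n**3 + 3n**2 + 30n + 288) + (-2n**2 - 74n - 372)
  n**3 + 3n**2 + 30n + 288 = (-(1/2)n + 17)(-2n**2 - 74n - 372) + (1102n + 6612)
  -2n**2 - 74n - 372 = (-(1/551)n - 31/551)(1102n + 6612) + (0)
Last nonzero remainder: 1102n + 6612. Dividing through by 1102 gives the monic gcd n + 6.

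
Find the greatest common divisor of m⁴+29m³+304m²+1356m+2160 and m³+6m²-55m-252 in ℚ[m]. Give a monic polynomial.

Euclidean algorithm in ℚ[m]:
  m⁴+29m³+304m²+1356m+2160 = (m+23)(m³+6m²-55m-252) + (221m²+2873m+7956)
  m³+6m²-55m-252 = ((1/221)m-7/221)(221m²+2873m+7956) + (0)
Last nonzero remainder: 221m²+2873m+7956. Dividing through by 221 gives the monic gcd m²+13m+36.

m²+13m+36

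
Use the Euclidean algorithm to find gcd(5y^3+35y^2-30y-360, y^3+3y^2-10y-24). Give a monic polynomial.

y^2+y-12

Apply the Euclidean algorithm:
  5y^3+35y^2-30y-360 = (5)(y^3+3y^2-10y-24) + (20y^2+20y-240)
  y^3+3y^2-10y-24 = ((1/20)y+1/10)(20y^2+20y-240) + (0)
Last nonzero remainder: 20y^2+20y-240. Dividing through by 20 gives the monic gcd y^2+y-12.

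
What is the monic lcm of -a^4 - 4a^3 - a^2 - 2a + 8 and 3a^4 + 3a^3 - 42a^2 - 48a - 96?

By polynomial division,
  -a^4 - 4a^3 - a^2 - 2a + 8 = (-1/3)(3a^4 + 3a^3 - 42a^2 - 48a - 96) + (-3a^3 - 15a^2 - 18a - 24)
  3a^4 + 3a^3 - 42a^2 - 48a - 96 = (-a + 4)(-3a^3 - 15a^2 - 18a - 24) + (0)
Last nonzero remainder: -3a^3 - 15a^2 - 18a - 24. Dividing through by -3 gives the monic gcd a^3 + 5a^2 + 6a + 8.
Then lcm(f, g) = f·g / gcd(f, g); expanding and making the result monic gives the answer.

a^5 - 15a^3 - 2a^2 - 16a + 32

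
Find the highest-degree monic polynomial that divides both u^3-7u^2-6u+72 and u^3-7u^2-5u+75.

u+3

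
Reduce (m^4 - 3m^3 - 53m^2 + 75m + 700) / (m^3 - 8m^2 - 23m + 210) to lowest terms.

Euclidean algorithm in ℚ[m]:
  m^4 - 3m^3 - 53m^2 + 75m + 700 = (m + 5)(m^3 - 8m^2 - 23m + 210) + (10m^2 - 20m - 350)
  m^3 - 8m^2 - 23m + 210 = ((1/10)m - 3/5)(10m^2 - 20m - 350) + (0)
Last nonzero remainder: 10m^2 - 20m - 350. Dividing through by 10 gives the monic gcd m^2 - 2m - 35.
Cancel m^2 - 2m - 35 from numerator and denominator to get the reduced form.

(m^2 - m - 20)/(m - 6)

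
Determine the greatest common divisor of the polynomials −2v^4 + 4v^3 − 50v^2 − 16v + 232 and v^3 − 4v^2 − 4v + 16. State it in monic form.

Apply the Euclidean algorithm:
  −2v^4 + 4v^3 − 50v^2 − 16v + 232 = (−2v − 4)(v^3 − 4v^2 − 4v + 16) + (−74v^2 + 296)
  v^3 − 4v^2 − 4v + 16 = (−(1/74)v + 2/37)(−74v^2 + 296) + (0)
Last nonzero remainder: −74v^2 + 296. Dividing through by −74 gives the monic gcd v^2 − 4.

v^2 − 4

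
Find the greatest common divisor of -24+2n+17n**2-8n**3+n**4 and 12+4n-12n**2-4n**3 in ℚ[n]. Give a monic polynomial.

By polynomial division,
  n**4-8n**3+17n**2+2n-24 = (-(1/4)n+11/4)(-4n**3-12n**2+4n+12) + (51n**2-6n-57)
  -4n**3-12n**2+4n+12 = (-(4/51)n-212/867)(51n**2-6n-57) + (-(560/289)n-560/289)
  51n**2-6n-57 = (-(14739/560)n+16473/560)(-(560/289)n-560/289) + (0)
Last nonzero remainder: -(560/289)n-560/289. Dividing through by -560/289 gives the monic gcd n+1.

1+n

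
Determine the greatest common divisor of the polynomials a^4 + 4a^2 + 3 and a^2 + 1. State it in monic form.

a^2 + 1

By polynomial division,
  a^4 + 4a^2 + 3 = (a^2 + 3)(a^2 + 1) + (0)
The last nonzero remainder a^2 + 1 is already monic.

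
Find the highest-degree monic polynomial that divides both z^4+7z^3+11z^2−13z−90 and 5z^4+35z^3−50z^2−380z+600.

Euclidean algorithm in ℚ[z]:
  z^4+7z^3+11z^2−13z−90 = (1/5)(5z^4+35z^3−50z^2−380z+600) + (21z^2+63z−210)
  5z^4+35z^3−50z^2−380z+600 = ((5/21)z^2+(20/21)z−20/7)(21z^2+63z−210) + (0)
Last nonzero remainder: 21z^2+63z−210. Dividing through by 21 gives the monic gcd z^2+3z−10.

z^2+3z−10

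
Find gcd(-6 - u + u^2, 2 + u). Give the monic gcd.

By polynomial division,
  u^2 - u - 6 = (u - 3)(u + 2) + (0)
The last nonzero remainder u + 2 is already monic.

2 + u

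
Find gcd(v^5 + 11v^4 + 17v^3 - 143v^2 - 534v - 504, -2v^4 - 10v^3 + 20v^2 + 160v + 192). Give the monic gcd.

Repeated division with remainder:
  v^5 + 11v^4 + 17v^3 - 143v^2 - 534v - 504 = (-(1/2)v - 3)(-2v^4 - 10v^3 + 20v^2 + 160v + 192) + (-3v^3 - 3v^2 + 42v + 72)
  -2v^4 - 10v^3 + 20v^2 + 160v + 192 = ((2/3)v + 8/3)(-3v^3 - 3v^2 + 42v + 72) + (0)
Last nonzero remainder: -3v^3 - 3v^2 + 42v + 72. Dividing through by -3 gives the monic gcd v^3 + v^2 - 14v - 24.

v^3 + v^2 - 14v - 24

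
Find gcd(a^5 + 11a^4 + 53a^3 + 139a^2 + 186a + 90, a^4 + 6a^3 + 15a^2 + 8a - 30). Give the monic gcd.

Euclidean algorithm in ℚ[a]:
  a^5 + 11a^4 + 53a^3 + 139a^2 + 186a + 90 = (a + 5)(a^4 + 6a^3 + 15a^2 + 8a - 30) + (8a^3 + 56a^2 + 176a + 240)
  a^4 + 6a^3 + 15a^2 + 8a - 30 = ((1/8)a - 1/8)(8a^3 + 56a^2 + 176a + 240) + (0)
Last nonzero remainder: 8a^3 + 56a^2 + 176a + 240. Dividing through by 8 gives the monic gcd a^3 + 7a^2 + 22a + 30.

a^3 + 7a^2 + 22a + 30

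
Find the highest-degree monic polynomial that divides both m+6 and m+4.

1

By polynomial division,
  m+6 = (m+4) + (2)
  m+4 = ((1/2)m+2)(2) + (0)
The last nonzero remainder is the constant 2, so the polynomials are coprime and gcd = 1.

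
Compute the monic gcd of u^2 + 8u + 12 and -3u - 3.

Euclidean algorithm in ℚ[u]:
  u^2 + 8u + 12 = (-(1/3)u - 7/3)(-3u - 3) + (5)
  -3u - 3 = (-(3/5)u - 3/5)(5) + (0)
The last nonzero remainder is the constant 5, so the polynomials are coprime and gcd = 1.

1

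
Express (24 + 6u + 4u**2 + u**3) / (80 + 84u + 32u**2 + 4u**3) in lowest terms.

(6 + u**2)/(20 + 16u + 4u**2)

Apply the Euclidean algorithm:
  u**3 + 4u**2 + 6u + 24 = (1/4)(4u**3 + 32u**2 + 84u + 80) + (-4u**2 - 15u + 4)
  4u**3 + 32u**2 + 84u + 80 = (-u - 17/4)(-4u**2 - 15u + 4) + ((97/4)u + 97)
  -4u**2 - 15u + 4 = (-(16/97)u + 4/97)((97/4)u + 97) + (0)
Last nonzero remainder: (97/4)u + 97. Dividing through by 97/4 gives the monic gcd u + 4.
Cancel u + 4 from numerator and denominator to get the reduced form.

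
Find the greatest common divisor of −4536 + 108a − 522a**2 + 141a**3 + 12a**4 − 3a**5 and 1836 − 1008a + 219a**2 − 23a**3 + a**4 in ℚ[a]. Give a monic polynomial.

Apply the Euclidean algorithm:
  −3a**5 + 12a**4 + 141a**3 − 522a**2 + 108a − 4536 = (−3a − 57)(a**4 − 23a**3 + 219a**2 − 1008a + 1836) + (−513a**3 + 8937a**2 − 51840a + 100116)
  a**4 − 23a**3 + 219a**2 − 1008a + 1836 = (−(1/513)a + 106/9747)(−513a**3 + 8937a**2 − 51840a + 100116) + ((7493/361)a**2 − (89916/361)a + 269748/361)
  −513a**3 + 8937a**2 − 51840a + 100116 = (−(185193/7493)a + 1003941/7493)((7493/361)a**2 − (89916/361)a + 269748/361) + (0)
Last nonzero remainder: (7493/361)a**2 − (89916/361)a + 269748/361. Dividing through by 7493/361 gives the monic gcd a**2 − 12a + 36.

36 − 12a + a**2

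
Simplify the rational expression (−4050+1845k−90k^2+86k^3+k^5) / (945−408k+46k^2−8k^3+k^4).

By polynomial division,
  k^5+86k^3−90k^2+1845k−4050 = (k+8)(k^4−8k^3+46k^2−408k+945) + (104k^3−50k^2+4164k−11610)
  k^4−8k^3+46k^2−408k+945 = ((1/104)k−391/5408)(104k^3−50k^2+4164k−11610) + ((6345/2704)k^2+(6345/1352)k+285525/2704)
  104k^3−50k^2+4164k−11610 = ((281216/6345)k−232544/2115)((6345/2704)k^2+(6345/1352)k+285525/2704) + (0)
Last nonzero remainder: (6345/2704)k^2+(6345/1352)k+285525/2704. Dividing through by 6345/2704 gives the monic gcd k^2+2k+45.
Cancel k^2+2k+45 from numerator and denominator to get the reduced form.

(−90+45k−2k^2+k^3)/(21−10k+k^2)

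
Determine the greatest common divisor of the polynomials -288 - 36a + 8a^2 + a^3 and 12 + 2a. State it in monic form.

Apply the Euclidean algorithm:
  a^3 + 8a^2 - 36a - 288 = ((1/2)a^2 + a - 24)(2a + 12) + (0)
Last nonzero remainder: 2a + 12. Dividing through by 2 gives the monic gcd a + 6.

6 + a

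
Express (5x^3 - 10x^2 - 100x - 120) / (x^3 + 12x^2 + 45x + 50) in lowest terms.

(5x^2 - 20x - 60)/(x^2 + 10x + 25)

Euclidean algorithm in ℚ[x]:
  5x^3 - 10x^2 - 100x - 120 = (5)(x^3 + 12x^2 + 45x + 50) + (-70x^2 - 325x - 370)
  x^3 + 12x^2 + 45x + 50 = (-(1/70)x - 103/980)(-70x^2 - 325x - 370) + ((1089/196)x + 1089/98)
  -70x^2 - 325x - 370 = (-(13720/1089)x - 36260/1089)((1089/196)x + 1089/98) + (0)
Last nonzero remainder: (1089/196)x + 1089/98. Dividing through by 1089/196 gives the monic gcd x + 2.
Cancel x + 2 from numerator and denominator to get the reduced form.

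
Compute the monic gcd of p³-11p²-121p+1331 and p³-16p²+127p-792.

Apply the Euclidean algorithm:
  p³-11p²-121p+1331 = (p³-16p²+127p-792) + (5p²-248p+2123)
  p³-16p²+127p-792 = ((1/5)p+168/25)(5p²-248p+2123) + ((34224/25)p-376464/25)
  5p²-248p+2123 = ((125/34224)p-4825/34224)((34224/25)p-376464/25) + (0)
Last nonzero remainder: (34224/25)p-376464/25. Dividing through by 34224/25 gives the monic gcd p-11.

p-11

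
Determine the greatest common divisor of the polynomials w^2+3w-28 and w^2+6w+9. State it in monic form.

1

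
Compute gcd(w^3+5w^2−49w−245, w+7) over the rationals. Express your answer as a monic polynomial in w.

w+7

Apply the Euclidean algorithm:
  w^3+5w^2−49w−245 = (w^2−2w−35)(w+7) + (0)
The last nonzero remainder w+7 is already monic.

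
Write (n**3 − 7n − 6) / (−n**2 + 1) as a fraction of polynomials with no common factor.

(−n**2 + n + 6)/(n − 1)

By polynomial division,
  n**3 − 7n − 6 = (−n)(−n**2 + 1) + (−6n − 6)
  −n**2 + 1 = ((1/6)n − 1/6)(−6n − 6) + (0)
Last nonzero remainder: −6n − 6. Dividing through by −6 gives the monic gcd n + 1.
Cancel n + 1 from numerator and denominator to get the reduced form.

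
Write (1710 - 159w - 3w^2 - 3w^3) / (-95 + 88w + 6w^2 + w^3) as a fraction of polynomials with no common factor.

(18 - 3w)/(-1 + w)

Euclidean algorithm in ℚ[w]:
  -3w^3 - 3w^2 - 159w + 1710 = (-3)(w^3 + 6w^2 + 88w - 95) + (15w^2 + 105w + 1425)
  w^3 + 6w^2 + 88w - 95 = ((1/15)w - 1/15)(15w^2 + 105w + 1425) + (0)
Last nonzero remainder: 15w^2 + 105w + 1425. Dividing through by 15 gives the monic gcd w^2 + 7w + 95.
Cancel w^2 + 7w + 95 from numerator and denominator to get the reduced form.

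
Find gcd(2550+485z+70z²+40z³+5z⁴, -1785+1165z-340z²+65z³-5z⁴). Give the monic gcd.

By polynomial division,
  5z⁴+40z³+70z²+485z+2550 = (-1)(-5z⁴+65z³-340z²+1165z-1785) + (105z³-270z²+1650z+765)
  -5z⁴+65z³-340z²+1165z-1785 = (-(1/21)z+73/147)(105z³-270z²+1650z+765) + (-(6240/49)z²+(18720/49)z-106080/49)
  105z³-270z²+1650z+765 = (-(343/416)z-147/416)(-(6240/49)z²+(18720/49)z-106080/49) + (0)
Last nonzero remainder: -(6240/49)z²+(18720/49)z-106080/49. Dividing through by -6240/49 gives the monic gcd z²-3z+17.

17-3z+z²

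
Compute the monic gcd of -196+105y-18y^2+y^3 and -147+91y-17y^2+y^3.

Repeated division with remainder:
  y^3-18y^2+105y-196 = (y^3-17y^2+91y-147) + (-y^2+14y-49)
  y^3-17y^2+91y-147 = (-y+3)(-y^2+14y-49) + (0)
Last nonzero remainder: -y^2+14y-49. Dividing through by -1 gives the monic gcd y^2-14y+49.

49-14y+y^2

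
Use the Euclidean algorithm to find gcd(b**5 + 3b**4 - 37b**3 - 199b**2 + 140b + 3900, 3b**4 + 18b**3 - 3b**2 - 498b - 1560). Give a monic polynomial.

b**3 + 2b**2 - 9b - 130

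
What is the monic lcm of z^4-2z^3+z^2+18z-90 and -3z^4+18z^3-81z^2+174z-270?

Euclidean algorithm in ℚ[z]:
  z^4-2z^3+z^2+18z-90 = (-1/3)(-3z^4+18z^3-81z^2+174z-270) + (4z^3-26z^2+76z-180)
  -3z^4+18z^3-81z^2+174z-270 = (-(3/4)z-3/8)(4z^3-26z^2+76z-180) + (-(135/4)z^2+(135/2)z-675/2)
  4z^3-26z^2+76z-180 = (-(16/135)z+8/15)(-(135/4)z^2+(135/2)z-675/2) + (0)
Last nonzero remainder: -(135/4)z^2+(135/2)z-675/2. Dividing through by -135/4 gives the monic gcd z^2-2z+10.
Then lcm(f, g) = f·g / gcd(f, g); expanding and making the result monic gives the answer.

z^6-6z^5+18z^4-4z^3-153z^2+522z-810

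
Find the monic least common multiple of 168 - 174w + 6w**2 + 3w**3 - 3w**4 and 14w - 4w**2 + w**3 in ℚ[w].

Euclidean algorithm in ℚ[w]:
  -3w**4 + 3w**3 + 6w**2 - 174w + 168 = (-3w - 9)(w**3 - 4w**2 + 14w) + (12w**2 - 48w + 168)
  w**3 - 4w**2 + 14w = ((1/12)w)(12w**2 - 48w + 168) + (0)
Last nonzero remainder: 12w**2 - 48w + 168. Dividing through by 12 gives the monic gcd w**2 - 4w + 14.
Then lcm(f, g) = f·g / gcd(f, g); expanding and making the result monic gives the answer.

-56w + 58w**2 - 2w**3 - w**4 + w**5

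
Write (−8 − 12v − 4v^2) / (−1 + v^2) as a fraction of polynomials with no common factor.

By polynomial division,
  −4v^2 − 12v − 8 = (−4)(v^2 − 1) + (−12v − 12)
  v^2 − 1 = (−(1/12)v + 1/12)(−12v − 12) + (0)
Last nonzero remainder: −12v − 12. Dividing through by −12 gives the monic gcd v + 1.
Cancel v + 1 from numerator and denominator to get the reduced form.

(−8 − 4v)/(−1 + v)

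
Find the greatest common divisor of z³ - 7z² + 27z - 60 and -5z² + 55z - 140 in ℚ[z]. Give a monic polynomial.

z - 4

By polynomial division,
  z³ - 7z² + 27z - 60 = (-(1/5)z - 4/5)(-5z² + 55z - 140) + (43z - 172)
  -5z² + 55z - 140 = (-(5/43)z + 35/43)(43z - 172) + (0)
Last nonzero remainder: 43z - 172. Dividing through by 43 gives the monic gcd z - 4.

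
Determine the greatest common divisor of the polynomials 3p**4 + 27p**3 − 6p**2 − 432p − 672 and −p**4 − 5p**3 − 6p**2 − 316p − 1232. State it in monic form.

p**2 + 11p + 28

Euclidean algorithm in ℚ[p]:
  3p**4 + 27p**3 − 6p**2 − 432p − 672 = (−3)(−p**4 − 5p**3 − 6p**2 − 316p − 1232) + (12p**3 − 24p**2 − 1380p − 4368)
  −p**4 − 5p**3 − 6p**2 − 316p − 1232 = (−(1/12)p − 7/12)(12p**3 − 24p**2 − 1380p − 4368) + (−135p**2 − 1485p − 3780)
  12p**3 − 24p**2 − 1380p − 4368 = (−(4/45)p + 52/45)(−135p**2 − 1485p − 3780) + (0)
Last nonzero remainder: −135p**2 − 1485p − 3780. Dividing through by −135 gives the monic gcd p**2 + 11p + 28.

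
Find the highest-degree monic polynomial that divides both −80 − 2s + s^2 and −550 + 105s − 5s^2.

−10 + s

By polynomial division,
  s^2 − 2s − 80 = (−1/5)(−5s^2 + 105s − 550) + (19s − 190)
  −5s^2 + 105s − 550 = (−(5/19)s + 55/19)(19s − 190) + (0)
Last nonzero remainder: 19s − 190. Dividing through by 19 gives the monic gcd s − 10.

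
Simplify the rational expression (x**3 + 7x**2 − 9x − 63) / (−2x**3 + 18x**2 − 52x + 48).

(−x**2 − 10x − 21)/(2x**2 − 12x + 16)

Repeated division with remainder:
  x**3 + 7x**2 − 9x − 63 = (−1/2)(−2x**3 + 18x**2 − 52x + 48) + (16x**2 − 35x − 39)
  −2x**3 + 18x**2 − 52x + 48 = (−(1/8)x + 109/128)(16x**2 − 35x − 39) + (−(3465/128)x + 10395/128)
  16x**2 − 35x − 39 = (−(2048/3465)x − 1664/3465)(−(3465/128)x + 10395/128) + (0)
Last nonzero remainder: −(3465/128)x + 10395/128. Dividing through by −3465/128 gives the monic gcd x − 3.
Cancel x − 3 from numerator and denominator to get the reduced form.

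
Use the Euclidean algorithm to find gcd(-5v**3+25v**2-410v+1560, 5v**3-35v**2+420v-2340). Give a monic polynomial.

v**2-v+78

By polynomial division,
  -5v**3+25v**2-410v+1560 = (-1)(5v**3-35v**2+420v-2340) + (-10v**2+10v-780)
  5v**3-35v**2+420v-2340 = (-(1/2)v+3)(-10v**2+10v-780) + (0)
Last nonzero remainder: -10v**2+10v-780. Dividing through by -10 gives the monic gcd v**2-v+78.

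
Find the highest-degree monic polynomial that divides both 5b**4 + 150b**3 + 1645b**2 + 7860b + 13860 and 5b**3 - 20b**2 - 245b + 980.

b + 7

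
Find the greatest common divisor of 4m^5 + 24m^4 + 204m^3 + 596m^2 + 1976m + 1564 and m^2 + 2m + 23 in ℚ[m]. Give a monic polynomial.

By polynomial division,
  4m^5 + 24m^4 + 204m^3 + 596m^2 + 1976m + 1564 = (4m^3 + 16m^2 + 80m + 68)(m^2 + 2m + 23) + (0)
The last nonzero remainder m^2 + 2m + 23 is already monic.

m^2 + 2m + 23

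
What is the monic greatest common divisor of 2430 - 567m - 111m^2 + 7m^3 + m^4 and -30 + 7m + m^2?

Repeated division with remainder:
  m^4 + 7m^3 - 111m^2 - 567m + 2430 = (m^2 - 81)(m^2 + 7m - 30) + (0)
The last nonzero remainder m^2 + 7m - 30 is already monic.

-30 + 7m + m^2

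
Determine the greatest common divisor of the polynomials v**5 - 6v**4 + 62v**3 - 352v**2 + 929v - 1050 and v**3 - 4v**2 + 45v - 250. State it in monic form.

By polynomial division,
  v**5 - 6v**4 + 62v**3 - 352v**2 + 929v - 1050 = (v**2 - 2v + 9)(v**3 - 4v**2 + 45v - 250) + (24v**2 + 24v + 1200)
  v**3 - 4v**2 + 45v - 250 = ((1/24)v - 5/24)(24v**2 + 24v + 1200) + (0)
Last nonzero remainder: 24v**2 + 24v + 1200. Dividing through by 24 gives the monic gcd v**2 + v + 50.

v**2 + v + 50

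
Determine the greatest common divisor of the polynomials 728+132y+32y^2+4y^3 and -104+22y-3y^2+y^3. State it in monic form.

26+y+y^2

Apply the Euclidean algorithm:
  4y^3+32y^2+132y+728 = (4)(y^3-3y^2+22y-104) + (44y^2+44y+1144)
  y^3-3y^2+22y-104 = ((1/44)y-1/11)(44y^2+44y+1144) + (0)
Last nonzero remainder: 44y^2+44y+1144. Dividing through by 44 gives the monic gcd y^2+y+26.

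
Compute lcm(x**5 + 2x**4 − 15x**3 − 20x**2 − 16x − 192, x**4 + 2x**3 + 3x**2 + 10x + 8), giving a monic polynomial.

Apply the Euclidean algorithm:
  x**5 + 2x**4 − 15x**3 − 20x**2 − 16x − 192 = (x)(x**4 + 2x**3 + 3x**2 + 10x + 8) + (−18x**3 − 30x**2 − 24x − 192)
  x**4 + 2x**3 + 3x**2 + 10x + 8 = (−(1/18)x − 1/54)(−18x**3 − 30x**2 − 24x − 192) + ((10/9)x**2 − (10/9)x + 40/9)
  −18x**3 − 30x**2 − 24x − 192 = (−(81/5)x − 216/5)((10/9)x**2 − (10/9)x + 40/9) + (0)
Last nonzero remainder: (10/9)x**2 − (10/9)x + 40/9. Dividing through by 10/9 gives the monic gcd x**2 − x + 4.
Then lcm(f, g) = f·g / gcd(f, g); expanding and making the result monic gives the answer.

x**7 + 5x**6 − 7x**5 − 61x**4 − 106x**3 − 280x**2 − 608x − 384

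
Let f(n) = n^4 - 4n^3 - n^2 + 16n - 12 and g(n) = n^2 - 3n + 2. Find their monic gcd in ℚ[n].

n^2 - 3n + 2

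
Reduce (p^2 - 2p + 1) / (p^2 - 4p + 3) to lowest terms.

Repeated division with remainder:
  p^2 - 2p + 1 = (p^2 - 4p + 3) + (2p - 2)
  p^2 - 4p + 3 = ((1/2)p - 3/2)(2p - 2) + (0)
Last nonzero remainder: 2p - 2. Dividing through by 2 gives the monic gcd p - 1.
Cancel p - 1 from numerator and denominator to get the reduced form.

(p - 1)/(p - 3)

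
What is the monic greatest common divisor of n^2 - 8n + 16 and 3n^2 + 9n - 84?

Euclidean algorithm in ℚ[n]:
  n^2 - 8n + 16 = (1/3)(3n^2 + 9n - 84) + (-11n + 44)
  3n^2 + 9n - 84 = (-(3/11)n - 21/11)(-11n + 44) + (0)
Last nonzero remainder: -11n + 44. Dividing through by -11 gives the monic gcd n - 4.

n - 4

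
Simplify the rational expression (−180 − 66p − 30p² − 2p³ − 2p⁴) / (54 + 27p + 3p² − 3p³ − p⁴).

(30 − 4p + 2p²)/(−9 + p²)

Apply the Euclidean algorithm:
  −2p⁴ − 2p³ − 30p² − 66p − 180 = (2)(−p⁴ − 3p³ + 3p² + 27p + 54) + (4p³ − 36p² − 120p − 288)
  −p⁴ − 3p³ + 3p² + 27p + 54 = (−(1/4)p − 3)(4p³ − 36p² − 120p − 288) + (−135p² − 405p − 810)
  4p³ − 36p² − 120p − 288 = (−(4/135)p + 16/45)(−135p² − 405p − 810) + (0)
Last nonzero remainder: −135p² − 405p − 810. Dividing through by −135 gives the monic gcd p² + 3p + 6.
Cancel p² + 3p + 6 from numerator and denominator to get the reduced form.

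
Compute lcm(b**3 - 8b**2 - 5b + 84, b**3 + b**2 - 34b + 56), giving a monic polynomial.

By polynomial division,
  b**3 - 8b**2 - 5b + 84 = (b**3 + b**2 - 34b + 56) + (-9b**2 + 29b + 28)
  b**3 + b**2 - 34b + 56 = (-(1/9)b - 38/81)(-9b**2 + 29b + 28) + (-(1400/81)b + 5600/81)
  -9b**2 + 29b + 28 = ((729/1400)b + 81/200)(-(1400/81)b + 5600/81) + (0)
Last nonzero remainder: -(1400/81)b + 5600/81. Dividing through by -1400/81 gives the monic gcd b - 4.
Then lcm(f, g) = f·g / gcd(f, g); expanding and making the result monic gives the answer.

b**5 - 3b**4 - 59b**3 + 171b**2 + 490b - 1176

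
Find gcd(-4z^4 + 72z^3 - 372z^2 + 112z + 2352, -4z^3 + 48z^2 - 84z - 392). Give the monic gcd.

z^3 - 12z^2 + 21z + 98

By polynomial division,
  -4z^4 + 72z^3 - 372z^2 + 112z + 2352 = (z - 6)(-4z^3 + 48z^2 - 84z - 392) + (0)
Last nonzero remainder: -4z^3 + 48z^2 - 84z - 392. Dividing through by -4 gives the monic gcd z^3 - 12z^2 + 21z + 98.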